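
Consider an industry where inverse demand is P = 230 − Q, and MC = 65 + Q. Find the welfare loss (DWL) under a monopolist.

DWL = 756.25

Under competition P = MC: 230 − Q = 65 + Q ⇒ Q = 82.5, P = 147.5.
A monopolist chooses Q where MR = MC. MR = 230 − 2Q; setting this equal to 65 + Q gives Q = 55 and P = 175.
CS = ½·(230 − 147.5)·82.5 = 3403.125; PS = (147.5·82.5 − 65·82.5 − ½·1·82.5²) = 3403.125; TS = 6806.25.
CS = ½·(230 − 175)·55 = 1512.5; PS = (175·55 − 65·55 − ½·1·55²) = 4537.5; TS = 6050.
DWL = 6806.25 − 6050 = 756.25.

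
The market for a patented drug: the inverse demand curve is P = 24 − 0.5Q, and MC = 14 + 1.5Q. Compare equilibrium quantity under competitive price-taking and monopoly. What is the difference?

Q falls by 1

Under competition P = MC: 24 − 0.5Q = 14 + 1.5Q ⇒ Q = 5, P = 21.5.
Monopoly sets MR = MC: 24 − Q = 14 + 1.5Q ⇒ Q = 4, P = 24 − 0.5·4 = 22.
Change in equilibrium quantity: 4 − 5 = −1.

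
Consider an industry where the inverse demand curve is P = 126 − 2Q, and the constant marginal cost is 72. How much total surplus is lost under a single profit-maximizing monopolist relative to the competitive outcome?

DWL = 182.25

Under competition P = MC = 72, so Q = (126 − 72)/2 = 27.
Monopoly sets MR = MC: 126 − 4Q = 72 ⇒ Q = 13.5, P = 126 − 2·13.5 = 99.
DWL is the triangle between Q = 13.5 and Q = 27: ½·(27 − 13.5)·(99 − 72) = 182.25.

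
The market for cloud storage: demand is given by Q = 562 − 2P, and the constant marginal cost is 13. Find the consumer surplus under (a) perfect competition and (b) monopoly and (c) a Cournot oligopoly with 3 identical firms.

Competition: CS = 71824; Monopoly: CS = 17956; Cournot: CS = 40401

Inverting demand: P = 281 − 0.5Q.
Under competition P = MC = 13, so Q = (281 − 13)/0.5 = 536.
CS = ½·(281 − 13)·536 = 71824.
Monopoly sets MR = MC: 281 − Q = 13 ⇒ Q = 268, P = 281 − 0.5·268 = 147.
CS = ½·(281 − 147)·268 = 17956.
In a 3-firm Cournot equilibrium, symmetry and the first-order condition give q = (281 − 13)/(2) = 134. So Q = 402 and P = 80.
CS = ½·(281 − 80)·402 = 40401.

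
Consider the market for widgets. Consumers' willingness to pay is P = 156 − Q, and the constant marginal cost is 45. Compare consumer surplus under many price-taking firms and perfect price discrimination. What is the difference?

Under competition P = MC = 45, so Q = (156 − 45)/1 = 111.
CS = ½·(156 − 45)·111 = 6160.5.
A perfectly discriminating monopolist sells every unit with P(Q) ≥ MC(Q), so output equals the competitive quantity Q = 111. Each buyer pays their reservation price, so CS = 0 and the firm captures all surplus.
CS = 0.
Change in consumer surplus: 0 − 6160.5 = −6160.5.

Consumer surplus falls by 6160.5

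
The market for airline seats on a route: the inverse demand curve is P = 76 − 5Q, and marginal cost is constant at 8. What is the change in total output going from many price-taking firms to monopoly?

Competitive firms price at marginal cost: P = 8, giving Q = 13.6.
The monopolist equates marginal revenue to marginal cost: 76 − 10Q = 8, so Q = 6.8. From demand, P = 42.
Change in total output: 6.8 − 13.6 = −6.8.

Total output falls by 6.8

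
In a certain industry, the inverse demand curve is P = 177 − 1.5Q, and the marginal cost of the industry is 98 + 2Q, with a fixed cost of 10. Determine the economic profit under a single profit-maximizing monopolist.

Profit = 614.1

Monopoly sets MR = MC: 177 − 3Q = 98 + 2Q ⇒ Q = 15.8, P = 177 − 1.5·15.8 = 153.3.
Profit = 153.3·15.8 − (98·15.8 + ½·2·15.8²) − 10 = 614.1.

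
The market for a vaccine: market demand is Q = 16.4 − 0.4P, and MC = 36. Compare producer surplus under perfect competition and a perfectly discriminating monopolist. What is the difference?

Producer surplus rises by 5

Inverting demand: P = 41 − 2.5Q.
Under competition P = MC = 36, so Q = (41 − 36)/2.5 = 2.
PS = (36 − 36)·2 = 0.
Under first-degree price discrimination the firm charges each unit its demand price and produces up to where P = MC, i.e. Q = 2. Consumer surplus is zero; producer surplus equals total surplus.
PS = ½·(41 − 36)·2 = 5.
Change in producer surplus: 5 − 0 = 5.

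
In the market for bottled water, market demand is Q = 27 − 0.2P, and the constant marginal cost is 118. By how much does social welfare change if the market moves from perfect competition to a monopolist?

Inverting demand: P = 135 − 5Q.
Perfect competition: P = MC = 118, so 135 − 5Q = 118 and Q = 3.4.
CS = ½·(135 − 118)·3.4 = 28.9; PS = (118 − 118)·3.4 = 0; TS = 28.9.
Monopoly sets MR = MC: 135 − 10Q = 118 ⇒ Q = 1.7, P = 135 − 5·1.7 = 126.5.
CS = ½·(135 − 126.5)·1.7 = 7.225; PS = (126.5 − 118)·1.7 = 14.45; TS = 21.675.
Change in social welfare: 21.675 − 28.9 = −7.225.

TS falls by 7.225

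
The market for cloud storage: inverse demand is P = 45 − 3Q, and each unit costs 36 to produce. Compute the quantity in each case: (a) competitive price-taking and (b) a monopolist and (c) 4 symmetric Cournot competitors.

Competition: Q = 3; Monopoly: Q = 1.5; Cournot: Q = 2.4

Under competition P = MC = 36, so Q = (45 − 36)/3 = 3.
The monopolist equates marginal revenue to marginal cost: 45 − 6Q = 36, so Q = 1.5. From demand, P = 40.5.
With 4 symmetric Cournot firms, each firm's FOC gives 45 − 15q = 36, so q = 0.6, Q = 4·0.6 = 2.4, and P = 37.8.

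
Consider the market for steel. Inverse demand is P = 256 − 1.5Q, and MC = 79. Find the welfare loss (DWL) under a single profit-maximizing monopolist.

Under competition P = MC = 79, so Q = (256 − 79)/1.5 = 118.
The monopolist equates marginal revenue to marginal cost: 256 − 3Q = 79, so Q = 59. From demand, P = 167.5.
DWL is the triangle between Q = 59 and Q = 118: ½·(118 − 59)·(167.5 − 79) = 2610.75.

DWL = 2610.75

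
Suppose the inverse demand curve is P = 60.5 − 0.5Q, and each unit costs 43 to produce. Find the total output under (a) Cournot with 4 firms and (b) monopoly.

Cournot: Q = 28; Monopoly: Q = 17.5

With 4 symmetric Cournot firms, each firm's FOC gives 60.5 − 2.5q = 43, so q = 7, Q = 4·7 = 28, and P = 46.5.
Monopoly sets MR = MC: 60.5 − Q = 43 ⇒ Q = 17.5, P = 60.5 − 0.5·17.5 = 51.75.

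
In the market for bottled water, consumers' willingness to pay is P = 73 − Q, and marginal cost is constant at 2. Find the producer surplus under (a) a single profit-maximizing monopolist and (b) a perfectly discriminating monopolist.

Monopoly: PS = 1260.25; Perfect PD: PS = 2520.5

A monopolist chooses Q where MR = MC. MR = 73 − 2Q; setting this equal to 2 gives Q = 35.5 and P = 37.5.
PS = (37.5 − 2)·35.5 = 1260.25.
Under first-degree price discrimination the firm charges each unit its demand price and produces up to where P = MC, i.e. Q = 71. Consumer surplus is zero; producer surplus equals total surplus.
PS = ½·(73 − 2)·71 = 2520.5.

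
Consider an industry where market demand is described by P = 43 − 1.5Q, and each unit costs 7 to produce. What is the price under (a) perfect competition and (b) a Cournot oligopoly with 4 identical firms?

Competition: P = 7; Cournot: P = 14.2

Competitive firms price at marginal cost: P = 7, giving Q = 24.
With 4 symmetric Cournot firms, each firm's FOC gives 43 − 7.5q = 7, so q = 4.8, Q = 4·4.8 = 19.2, and P = 14.2.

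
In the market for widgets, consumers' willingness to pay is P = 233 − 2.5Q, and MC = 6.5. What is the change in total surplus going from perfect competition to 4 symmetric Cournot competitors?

Under competition P = MC = 6.5, so Q = (233 − 6.5)/2.5 = 90.6.
CS = ½·(233 − 6.5)·90.6 = 10260.45; PS = (6.5 − 6.5)·90.6 = 0; TS = 10260.45.
Cournot with 4 identical firms: the symmetric best-response condition is 233 − 12.5q = 6.5. Each firm produces q = 18.12, total output Q = 72.48, price P = 51.8.
CS = ½·(233 − 51.8)·72.48 = 6566.688; PS = (51.8 − 6.5)·72.48 = 3283.344; TS = 9850.032.
Change in total surplus: 9850.032 − 10260.45 = −410.418.

TS falls by 410.418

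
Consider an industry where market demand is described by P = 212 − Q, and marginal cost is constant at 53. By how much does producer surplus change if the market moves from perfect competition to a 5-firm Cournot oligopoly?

PS rises by 3511.25

Competitive firms price at marginal cost: P = 53, giving Q = 159.
PS = (53 − 53)·159 = 0.
With 5 symmetric Cournot firms, each firm's FOC gives 212 − 6q = 53, so q = 26.5, Q = 5·26.5 = 132.5, and P = 79.5.
PS = (79.5 − 53)·132.5 = 3511.25.
Change in producer surplus: 3511.25 − 0 = 3511.25.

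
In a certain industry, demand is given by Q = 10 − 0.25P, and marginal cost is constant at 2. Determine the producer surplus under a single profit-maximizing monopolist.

Inverting demand: P = 40 − 4Q.
The monopolist equates marginal revenue to marginal cost: 40 − 8Q = 2, so Q = 4.75. From demand, P = 21.
PS = (21 − 2)·4.75 = 90.25.

PS = 90.25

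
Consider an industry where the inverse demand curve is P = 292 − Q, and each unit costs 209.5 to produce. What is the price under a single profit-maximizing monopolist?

The monopolist equates marginal revenue to marginal cost: 292 − 2Q = 209.5, so Q = 41.25. From demand, P = 250.75.

P = 250.75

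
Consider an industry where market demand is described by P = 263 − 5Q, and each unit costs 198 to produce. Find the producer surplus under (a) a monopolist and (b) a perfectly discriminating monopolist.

Monopoly: PS = 211.25; Perfect PD: PS = 422.5

Monopoly sets MR = MC: 263 − 10Q = 198 ⇒ Q = 6.5, P = 263 − 5·6.5 = 230.5.
PS = (230.5 − 198)·6.5 = 211.25.
A perfectly discriminating monopolist sells every unit with P(Q) ≥ MC(Q), so output equals the competitive quantity Q = 13. Each buyer pays their reservation price, so CS = 0 and the firm captures all surplus.
PS = ½·(263 − 198)·13 = 422.5.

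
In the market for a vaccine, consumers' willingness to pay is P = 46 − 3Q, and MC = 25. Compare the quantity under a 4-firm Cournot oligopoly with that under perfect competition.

Cournot: Q = 5.6; Competition: Q = 7

Cournot with 4 identical firms: the symmetric best-response condition is 46 − 15q = 25. Each firm produces q = 1.4, total output Q = 5.6, price P = 29.2.
Under competition P = MC = 25, so Q = (46 − 25)/3 = 7.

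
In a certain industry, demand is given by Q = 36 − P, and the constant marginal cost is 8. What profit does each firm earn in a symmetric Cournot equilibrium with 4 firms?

Inverting demand: P = 36 − Q.
In a 4-firm Cournot equilibrium, symmetry and the first-order condition give q = (36 − 8)/(5) = 5.6. So Q = 22.4 and P = 13.6.
Each firm's profit = (13.6 − 8)·5.6 = 31.36.

π_i = 31.36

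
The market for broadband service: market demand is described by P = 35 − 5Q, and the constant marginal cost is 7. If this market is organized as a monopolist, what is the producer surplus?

PS = 39.2

A monopolist chooses Q where MR = MC. MR = 35 − 10Q; setting this equal to 7 gives Q = 2.8 and P = 21.
PS = (21 − 7)·2.8 = 39.2.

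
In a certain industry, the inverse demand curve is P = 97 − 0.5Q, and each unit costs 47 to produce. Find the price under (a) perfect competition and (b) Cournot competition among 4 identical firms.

Competitive firms price at marginal cost: P = 47, giving Q = 100.
Cournot with 4 identical firms: the symmetric best-response condition is 97 − 2.5q = 47. Each firm produces q = 20, total output Q = 80, price P = 57.

Competition: P = 47; Cournot: P = 57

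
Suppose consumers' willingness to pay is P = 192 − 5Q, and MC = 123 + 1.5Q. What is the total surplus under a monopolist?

TS = 297

Monopoly sets MR = MC: 192 − 10Q = 123 + 1.5Q ⇒ Q = 6, P = 192 − 5·6 = 162.
CS = ½·(192 − 162)·6 = 90; PS = (162·6 − 123·6 − ½·1.5·6²) = 207; TS = 297.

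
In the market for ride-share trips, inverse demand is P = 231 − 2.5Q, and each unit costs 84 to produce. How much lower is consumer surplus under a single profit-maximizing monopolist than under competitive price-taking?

Consumer surplus falls by 3241.35

Perfect competition: P = MC = 84, so 231 − 2.5Q = 84 and Q = 58.8.
CS = ½·(231 − 84)·58.8 = 4321.8.
Monopoly sets MR = MC: 231 − 5Q = 84 ⇒ Q = 29.4, P = 231 − 2.5·29.4 = 157.5.
CS = ½·(231 − 157.5)·29.4 = 1080.45.
Change in consumer surplus: 1080.45 − 4321.8 = −3241.35.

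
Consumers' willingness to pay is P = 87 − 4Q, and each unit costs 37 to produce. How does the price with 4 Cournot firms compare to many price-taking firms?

Cournot: P = 47; Competition: P = 37

With 4 symmetric Cournot firms, each firm's FOC gives 87 − 20q = 37, so q = 2.5, Q = 4·2.5 = 10, and P = 47.
Under competition P = MC = 37, so Q = (87 − 37)/4 = 12.5.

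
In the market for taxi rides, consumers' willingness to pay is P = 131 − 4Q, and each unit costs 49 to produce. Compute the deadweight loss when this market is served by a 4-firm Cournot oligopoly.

Competitive firms price at marginal cost: P = 49, giving Q = 20.5.
In a 4-firm Cournot equilibrium, symmetry and the first-order condition give q = (131 − 49)/(20) = 4.1. So Q = 16.4 and P = 65.4.
DWL is the triangle between Q = 16.4 and Q = 20.5: ½·(20.5 − 16.4)·(65.4 − 49) = 33.62.

DWL = 33.62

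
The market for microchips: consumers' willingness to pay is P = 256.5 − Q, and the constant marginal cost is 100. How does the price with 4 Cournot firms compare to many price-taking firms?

With 4 symmetric Cournot firms, each firm's FOC gives 256.5 − 5q = 100, so q = 31.3, Q = 4·31.3 = 125.2, and P = 131.3.
Perfect competition: P = MC = 100, so 256.5 − Q = 100 and Q = 156.5.

Cournot: P = 131.3; Competition: P = 100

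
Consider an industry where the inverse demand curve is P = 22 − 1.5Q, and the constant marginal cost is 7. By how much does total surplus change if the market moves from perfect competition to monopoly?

Perfect competition: P = MC = 7, so 22 − 1.5Q = 7 and Q = 10.
CS = ½·(22 − 7)·10 = 75; PS = (7 − 7)·10 = 0; TS = 75.
A monopolist chooses Q where MR = MC. MR = 22 − 3Q; setting this equal to 7 gives Q = 5 and P = 14.5.
CS = ½·(22 − 14.5)·5 = 18.75; PS = (14.5 − 7)·5 = 37.5; TS = 56.25.
Change in total surplus: 56.25 − 75 = −18.75.

TS falls by 18.75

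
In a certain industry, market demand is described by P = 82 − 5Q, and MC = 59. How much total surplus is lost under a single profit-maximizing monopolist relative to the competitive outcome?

Perfect competition: P = MC = 59, so 82 − 5Q = 59 and Q = 4.6.
A monopolist chooses Q where MR = MC. MR = 82 − 10Q; setting this equal to 59 gives Q = 2.3 and P = 70.5.
DWL is the triangle between Q = 2.3 and Q = 4.6: ½·(4.6 − 2.3)·(70.5 − 59) = 13.225.

DWL = 13.225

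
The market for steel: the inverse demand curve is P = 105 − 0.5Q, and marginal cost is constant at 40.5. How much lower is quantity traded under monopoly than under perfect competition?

Under competition P = MC = 40.5, so Q = (105 − 40.5)/0.5 = 129.
The monopolist equates marginal revenue to marginal cost: 105 − Q = 40.5, so Q = 64.5. From demand, P = 72.75.
Change in quantity traded: 64.5 − 129 = −64.5.

Q falls by 64.5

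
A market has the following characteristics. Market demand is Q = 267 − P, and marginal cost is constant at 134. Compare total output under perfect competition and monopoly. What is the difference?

Inverting demand: P = 267 − Q.
Under competition P = MC = 134, so Q = (267 − 134)/1 = 133.
The monopolist equates marginal revenue to marginal cost: 267 − 2Q = 134, so Q = 66.5. From demand, P = 200.5.
Change in total output: 66.5 − 133 = −66.5.

Total output falls by 66.5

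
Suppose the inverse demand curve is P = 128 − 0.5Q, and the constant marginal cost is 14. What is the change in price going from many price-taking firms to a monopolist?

P rises by 57

Perfect competition: P = MC = 14, so 128 − 0.5Q = 14 and Q = 228.
A monopolist chooses Q where MR = MC. MR = 128 − Q; setting this equal to 14 gives Q = 114 and P = 71.
Change in price: 71 − 14 = 57.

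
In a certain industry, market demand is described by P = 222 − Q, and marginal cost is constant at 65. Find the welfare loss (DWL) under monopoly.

Competitive firms price at marginal cost: P = 65, giving Q = 157.
Monopoly sets MR = MC: 222 − 2Q = 65 ⇒ Q = 78.5, P = 222 − 78.5 = 143.5.
DWL is the triangle between Q = 78.5 and Q = 157: ½·(157 − 78.5)·(143.5 − 65) = 3081.125.

DWL = 3081.125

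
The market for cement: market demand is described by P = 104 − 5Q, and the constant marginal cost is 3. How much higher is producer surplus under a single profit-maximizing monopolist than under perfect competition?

Producer surplus rises by 510.05

Under competition P = MC = 3, so Q = (104 − 3)/5 = 20.2.
PS = (3 − 3)·20.2 = 0.
A monopolist chooses Q where MR = MC. MR = 104 − 10Q; setting this equal to 3 gives Q = 10.1 and P = 53.5.
PS = (53.5 − 3)·10.1 = 510.05.
Change in producer surplus: 510.05 − 0 = 510.05.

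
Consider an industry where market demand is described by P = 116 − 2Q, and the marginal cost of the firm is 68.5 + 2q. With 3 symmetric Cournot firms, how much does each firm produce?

q_i = 4.75

Cournot with 3 identical firms: the symmetric best-response condition is 116 − 8q = 68.5 + 2q. Each firm produces q = 4.75, total output Q = 14.25, price P = 87.5.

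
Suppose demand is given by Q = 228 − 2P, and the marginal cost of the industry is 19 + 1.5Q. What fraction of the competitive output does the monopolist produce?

Inverting demand: P = 114 − 0.5Q.
The monopolist equates marginal revenue to marginal cost: 114 − Q = 19 + 1.5Q, so Q = 38. From demand, P = 95.
Competitive equilibrium sets price equal to marginal cost: 114 − 0.5Q = 19 + 1.5Q, so Q = 47.5 and P = 90.25.
Ratio Q_m/Q_c = 38/47.5 = 0.8.

Q_m/Q_c = 0.8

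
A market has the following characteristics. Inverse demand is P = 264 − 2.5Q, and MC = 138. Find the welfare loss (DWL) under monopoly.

Under competition P = MC = 138, so Q = (264 − 138)/2.5 = 50.4.
A monopolist chooses Q where MR = MC. MR = 264 − 5Q; setting this equal to 138 gives Q = 25.2 and P = 201.
DWL is the triangle between Q = 25.2 and Q = 50.4: ½·(50.4 − 25.2)·(201 − 138) = 793.8.

DWL = 793.8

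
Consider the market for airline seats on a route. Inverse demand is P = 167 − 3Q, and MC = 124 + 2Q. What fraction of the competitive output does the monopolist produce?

The monopolist equates marginal revenue to marginal cost: 167 − 6Q = 124 + 2Q, so Q = 5.375. From demand, P = 150.875.
Competitive equilibrium sets price equal to marginal cost: 167 − 3Q = 124 + 2Q, so Q = 8.6 and P = 141.2.
Ratio Q_m/Q_c = 5.375/8.6 = 0.625.

Q_m/Q_c = 0.625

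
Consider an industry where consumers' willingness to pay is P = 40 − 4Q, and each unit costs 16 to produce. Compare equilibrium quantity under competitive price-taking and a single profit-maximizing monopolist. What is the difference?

Equilibrium quantity falls by 3

Under competition P = MC = 16, so Q = (40 − 16)/4 = 6.
A monopolist chooses Q where MR = MC. MR = 40 − 8Q; setting this equal to 16 gives Q = 3 and P = 28.
Change in equilibrium quantity: 3 − 6 = −3.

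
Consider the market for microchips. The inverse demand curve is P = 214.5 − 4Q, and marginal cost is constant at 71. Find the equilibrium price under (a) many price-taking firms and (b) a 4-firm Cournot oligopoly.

Competition: P = 71; Cournot: P = 99.7

Competitive firms price at marginal cost: P = 71, giving Q = 35.875.
Cournot with 4 identical firms: the symmetric best-response condition is 214.5 − 20q = 71. Each firm produces q = 7.175, total output Q = 28.7, price P = 99.7.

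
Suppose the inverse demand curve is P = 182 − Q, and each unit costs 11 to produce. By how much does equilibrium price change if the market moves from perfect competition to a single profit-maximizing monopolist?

Under competition P = MC = 11, so Q = (182 − 11)/1 = 171.
The monopolist equates marginal revenue to marginal cost: 182 − 2Q = 11, so Q = 85.5. From demand, P = 96.5.
Change in equilibrium price: 96.5 − 11 = 85.5.

Equilibrium price rises by 85.5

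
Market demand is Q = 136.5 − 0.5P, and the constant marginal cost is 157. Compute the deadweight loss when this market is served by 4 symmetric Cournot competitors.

DWL = 134.56

Inverting demand: P = 273 − 2Q.
Perfect competition: P = MC = 157, so 273 − 2Q = 157 and Q = 58.
In a 4-firm Cournot equilibrium, symmetry and the first-order condition give q = (273 − 157)/(10) = 11.6. So Q = 46.4 and P = 180.2.
DWL is the triangle between Q = 46.4 and Q = 58: ½·(58 − 46.4)·(180.2 − 157) = 134.56.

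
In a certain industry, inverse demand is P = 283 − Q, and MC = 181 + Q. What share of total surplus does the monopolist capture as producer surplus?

PS/TS = 0.75

The monopolist equates marginal revenue to marginal cost: 283 − 2Q = 181 + Q, so Q = 34. From demand, P = 249.
CS = ½·(283 − 249)·34 = 578.
PS = P·Q − VC(Q) = 249·34 − (181·34 + ½·1·34²) = 1734.
Share captured = PS/TS = 1734/2312 = 0.75.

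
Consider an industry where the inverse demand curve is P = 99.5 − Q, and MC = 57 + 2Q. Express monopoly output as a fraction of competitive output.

Monopoly sets MR = MC: 99.5 − 2Q = 57 + 2Q ⇒ Q = 10.625, P = 99.5 − 10.625 = 88.875.
Under competition P = MC: 99.5 − Q = 57 + 2Q ⇒ Q = 85/6, P = 256/3.
Ratio Q_m/Q_c = 10.625/(85/6) = 0.75.

Q_m/Q_c = 0.75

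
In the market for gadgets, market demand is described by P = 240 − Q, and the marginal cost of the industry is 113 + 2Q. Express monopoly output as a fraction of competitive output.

Q_m/Q_c = 0.75

A monopolist chooses Q where MR = MC. MR = 240 − 2Q; setting this equal to 113 + 2Q gives Q = 31.75 and P = 208.25.
Under competition P = MC: 240 − Q = 113 + 2Q ⇒ Q = 127/3, P = 593/3.
Ratio Q_m/Q_c = 31.75/(127/3) = 0.75.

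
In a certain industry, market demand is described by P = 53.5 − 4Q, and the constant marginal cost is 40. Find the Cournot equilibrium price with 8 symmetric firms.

P = 41.5

In a 8-firm Cournot equilibrium, symmetry and the first-order condition give q = (53.5 − 40)/(36) = 0.375. So Q = 3 and P = 41.5.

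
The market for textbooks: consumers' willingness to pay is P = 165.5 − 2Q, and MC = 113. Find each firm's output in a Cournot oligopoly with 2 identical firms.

Cournot with 2 identical firms: the symmetric best-response condition is 165.5 − 6q = 113. Each firm produces q = 8.75, total output Q = 17.5, price P = 130.5.

q_i = 8.75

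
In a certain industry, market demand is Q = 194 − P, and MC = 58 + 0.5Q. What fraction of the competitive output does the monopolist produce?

Q_m/Q_c = 0.6

Inverting demand: P = 194 − Q.
A monopolist chooses Q where MR = MC. MR = 194 − 2Q; setting this equal to 58 + 0.5Q gives Q = 54.4 and P = 139.6.
Competitive equilibrium sets price equal to marginal cost: 194 − Q = 58 + 0.5Q, so Q = 272/3 and P = 310/3.
Ratio Q_m/Q_c = 54.4/(272/3) = 0.6.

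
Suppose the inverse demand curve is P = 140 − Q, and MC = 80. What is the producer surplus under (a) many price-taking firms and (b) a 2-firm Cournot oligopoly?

Competitive firms price at marginal cost: P = 80, giving Q = 60.
PS = (80 − 80)·60 = 0.
Cournot with 2 identical firms: the symmetric best-response condition is 140 − 3q = 80. Each firm produces q = 20, total output Q = 40, price P = 100.
PS = (100 − 80)·40 = 800.

Competition: PS = 0; Cournot: PS = 800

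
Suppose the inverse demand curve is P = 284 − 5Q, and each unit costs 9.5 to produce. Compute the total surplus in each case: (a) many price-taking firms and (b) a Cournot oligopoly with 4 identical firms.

Under competition P = MC = 9.5, so Q = (284 − 9.5)/5 = 54.9.
CS = ½·(284 − 9.5)·54.9 = 7535.025; PS = (9.5 − 9.5)·54.9 = 0; TS = 7535.025.
With 4 symmetric Cournot firms, each firm's FOC gives 284 − 25q = 9.5, so q = 10.98, Q = 4·10.98 = 43.92, and P = 64.4.
CS = ½·(284 − 64.4)·43.92 = 4822.416; PS = (64.4 − 9.5)·43.92 = 2411.208; TS = 7233.624.

Competition: TS = 7535.025; Cournot: TS = 7233.624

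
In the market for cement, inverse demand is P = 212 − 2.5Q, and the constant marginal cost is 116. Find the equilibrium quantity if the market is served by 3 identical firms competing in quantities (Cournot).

In a 3-firm Cournot equilibrium, symmetry and the first-order condition give q = (212 − 116)/(10) = 9.6. So Q = 28.8 and P = 140.

Q = 28.8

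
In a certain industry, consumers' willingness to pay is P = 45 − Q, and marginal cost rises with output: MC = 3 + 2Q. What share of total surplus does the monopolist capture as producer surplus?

PS/TS = 0.8

The monopolist equates marginal revenue to marginal cost: 45 − 2Q = 3 + 2Q, so Q = 10.5. From demand, P = 34.5.
CS = ½·(45 − 34.5)·10.5 = 55.125.
PS = P·Q − VC(Q) = 34.5·10.5 − (3·10.5 + ½·2·10.5²) = 220.5.
Share captured = PS/TS = 220.5/275.625 = 0.8.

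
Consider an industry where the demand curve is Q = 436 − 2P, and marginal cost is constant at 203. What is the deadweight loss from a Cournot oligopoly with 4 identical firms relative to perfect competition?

DWL = 9

Inverting demand: P = 218 − 0.5Q.
Under competition P = MC = 203, so Q = (218 − 203)/0.5 = 30.
With 4 symmetric Cournot firms, each firm's FOC gives 218 − 2.5q = 203, so q = 6, Q = 4·6 = 24, and P = 206.
DWL is the triangle between Q = 24 and Q = 30: ½·(30 − 24)·(206 − 203) = 9.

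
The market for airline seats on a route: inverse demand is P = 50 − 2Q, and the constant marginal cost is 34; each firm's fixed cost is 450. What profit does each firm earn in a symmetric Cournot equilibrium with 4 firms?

π_i = −444.88

Cournot with 4 identical firms: the symmetric best-response condition is 50 − 10q = 34. Each firm produces q = 1.6, total output Q = 6.4, price P = 37.2.
Each firm's profit = (37.2 − 34)·1.6 − 450 = −444.88.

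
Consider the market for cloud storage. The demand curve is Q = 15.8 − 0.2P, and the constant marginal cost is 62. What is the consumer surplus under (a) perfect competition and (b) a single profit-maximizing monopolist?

Competition: CS = 28.9; Monopoly: CS = 7.225

Inverting demand: P = 79 − 5Q.
Perfect competition: P = MC = 62, so 79 − 5Q = 62 and Q = 3.4.
CS = ½·(79 − 62)·3.4 = 28.9.
The monopolist equates marginal revenue to marginal cost: 79 − 10Q = 62, so Q = 1.7. From demand, P = 70.5.
CS = ½·(79 − 70.5)·1.7 = 7.225.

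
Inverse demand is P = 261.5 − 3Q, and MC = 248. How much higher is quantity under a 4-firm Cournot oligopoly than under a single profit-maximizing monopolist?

A monopolist chooses Q where MR = MC. MR = 261.5 − 6Q; setting this equal to 248 gives Q = 2.25 and P = 254.75.
In a 4-firm Cournot equilibrium, symmetry and the first-order condition give q = (261.5 − 248)/(15) = 0.9. So Q = 3.6 and P = 250.7.
Change in quantity: 3.6 − 2.25 = 1.35.

Q rises by 1.35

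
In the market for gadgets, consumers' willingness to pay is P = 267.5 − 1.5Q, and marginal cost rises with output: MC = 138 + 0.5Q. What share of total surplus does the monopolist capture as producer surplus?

PS/TS = 0.7

The monopolist equates marginal revenue to marginal cost: 267.5 − 3Q = 138 + 0.5Q, so Q = 37. From demand, P = 212.
CS = ½·(267.5 − 212)·37 = 1026.75.
PS = P·Q − VC(Q) = 212·37 − (138·37 + ½·0.5·37²) = 2395.75.
Share captured = PS/TS = 2395.75/3422.5 = 0.7.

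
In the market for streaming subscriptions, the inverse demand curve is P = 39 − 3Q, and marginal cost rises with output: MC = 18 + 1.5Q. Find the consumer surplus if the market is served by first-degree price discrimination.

Under first-degree price discrimination the firm charges each unit its demand price and produces up to where P = MC, i.e. Q = 14/3. Consumer surplus is zero; producer surplus equals total surplus.
CS = 0.

CS = 0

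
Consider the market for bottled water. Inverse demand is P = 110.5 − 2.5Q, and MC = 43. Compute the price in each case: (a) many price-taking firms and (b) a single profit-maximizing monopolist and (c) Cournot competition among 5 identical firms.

Competitive firms price at marginal cost: P = 43, giving Q = 27.
A monopolist chooses Q where MR = MC. MR = 110.5 − 5Q; setting this equal to 43 gives Q = 13.5 and P = 76.75.
With 5 symmetric Cournot firms, each firm's FOC gives 110.5 − 15q = 43, so q = 4.5, Q = 5·4.5 = 22.5, and P = 54.25.

Competition: P = 43; Monopoly: P = 76.75; Cournot: P = 54.25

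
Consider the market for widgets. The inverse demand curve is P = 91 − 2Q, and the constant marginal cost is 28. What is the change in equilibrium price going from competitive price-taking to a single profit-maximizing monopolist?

Perfect competition: P = MC = 28, so 91 − 2Q = 28 and Q = 31.5.
A monopolist chooses Q where MR = MC. MR = 91 − 4Q; setting this equal to 28 gives Q = 15.75 and P = 59.5.
Change in equilibrium price: 59.5 − 28 = 31.5.

P rises by 31.5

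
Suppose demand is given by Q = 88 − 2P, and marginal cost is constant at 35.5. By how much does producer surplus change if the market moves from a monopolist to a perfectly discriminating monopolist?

PS rises by 36.125

Inverting demand: P = 44 − 0.5Q.
The monopolist equates marginal revenue to marginal cost: 44 − Q = 35.5, so Q = 8.5. From demand, P = 39.75.
PS = (39.75 − 35.5)·8.5 = 36.125.
A perfectly discriminating monopolist sells every unit with P(Q) ≥ MC(Q), so output equals the competitive quantity Q = 17. Each buyer pays their reservation price, so CS = 0 and the firm captures all surplus.
PS = ½·(44 − 35.5)·17 = 72.25.
Change in producer surplus: 72.25 − 36.125 = 36.125.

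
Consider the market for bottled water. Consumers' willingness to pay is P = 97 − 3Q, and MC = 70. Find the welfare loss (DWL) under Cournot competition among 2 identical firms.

Competitive firms price at marginal cost: P = 70, giving Q = 9.
In a 2-firm Cournot equilibrium, symmetry and the first-order condition give q = (97 − 70)/(9) = 3. So Q = 6 and P = 79.
DWL is the triangle between Q = 6 and Q = 9: ½·(9 − 6)·(79 − 70) = 13.5.

DWL = 13.5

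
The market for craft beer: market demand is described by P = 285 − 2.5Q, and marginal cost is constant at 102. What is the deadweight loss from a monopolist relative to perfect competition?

DWL = 1674.45

Under competition P = MC = 102, so Q = (285 − 102)/2.5 = 73.2.
Monopoly sets MR = MC: 285 − 5Q = 102 ⇒ Q = 36.6, P = 285 − 2.5·36.6 = 193.5.
DWL is the triangle between Q = 36.6 and Q = 73.2: ½·(73.2 − 36.6)·(193.5 − 102) = 1674.45.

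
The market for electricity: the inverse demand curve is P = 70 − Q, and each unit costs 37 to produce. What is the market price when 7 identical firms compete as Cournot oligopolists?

In a 7-firm Cournot equilibrium, symmetry and the first-order condition give q = (70 − 37)/(8) = 4.125. So Q = 28.875 and P = 41.125.

P = 41.125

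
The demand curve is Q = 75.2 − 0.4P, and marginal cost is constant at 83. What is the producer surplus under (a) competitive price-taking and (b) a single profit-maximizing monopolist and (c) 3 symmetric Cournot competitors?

Inverting demand: P = 188 − 2.5Q.
Competitive firms price at marginal cost: P = 83, giving Q = 42.
PS = (83 − 83)·42 = 0.
Monopoly sets MR = MC: 188 − 5Q = 83 ⇒ Q = 21, P = 188 − 2.5·21 = 135.5.
PS = (135.5 − 83)·21 = 1102.5.
Cournot with 3 identical firms: the symmetric best-response condition is 188 − 10q = 83. Each firm produces q = 10.5, total output Q = 31.5, price P = 109.25.
PS = (109.25 − 83)·31.5 = 826.875.

Competition: PS = 0; Monopoly: PS = 1102.5; Cournot: PS = 826.875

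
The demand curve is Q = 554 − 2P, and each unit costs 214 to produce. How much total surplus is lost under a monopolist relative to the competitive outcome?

Inverting demand: P = 277 − 0.5Q.
Competitive firms price at marginal cost: P = 214, giving Q = 126.
The monopolist equates marginal revenue to marginal cost: 277 − Q = 214, so Q = 63. From demand, P = 245.5.
DWL is the triangle between Q = 63 and Q = 126: ½·(126 − 63)·(245.5 − 214) = 992.25.

DWL = 992.25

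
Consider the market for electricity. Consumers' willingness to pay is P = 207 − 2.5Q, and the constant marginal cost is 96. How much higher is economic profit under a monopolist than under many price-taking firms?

π rises by 1232.1

Competitive firms price at marginal cost: P = 96, giving Q = 44.4.
Profit = (96 − 96)·44.4 = 0.
Monopoly sets MR = MC: 207 − 5Q = 96 ⇒ Q = 22.2, P = 207 − 2.5·22.2 = 151.5.
Profit = (151.5 − 96)·22.2 = 1232.1.
Change in economic profit: 1232.1 − 0 = 1232.1.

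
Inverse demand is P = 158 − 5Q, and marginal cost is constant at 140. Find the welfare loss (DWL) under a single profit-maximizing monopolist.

DWL = 8.1

Under competition P = MC = 140, so Q = (158 − 140)/5 = 3.6.
Monopoly sets MR = MC: 158 − 10Q = 140 ⇒ Q = 1.8, P = 158 − 5·1.8 = 149.
DWL is the triangle between Q = 1.8 and Q = 3.6: ½·(3.6 − 1.8)·(149 − 140) = 8.1.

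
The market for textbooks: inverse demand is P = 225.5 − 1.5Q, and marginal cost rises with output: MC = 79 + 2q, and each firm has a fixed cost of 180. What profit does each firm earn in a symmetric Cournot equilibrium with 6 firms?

π_i = 163.396

In a 6-firm Cournot equilibrium, symmetry and the first-order condition give q = (225.5 − 79)/(12.5) = 11.72. So Q = 70.32 and P = 120.02.
Each firm's profit = 120.02·11.72 − (79·11.72 + ½·2·11.72²) − 180 = 163.396.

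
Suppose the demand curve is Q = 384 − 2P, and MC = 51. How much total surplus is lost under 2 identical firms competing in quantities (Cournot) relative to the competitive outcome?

Inverting demand: P = 192 − 0.5Q.
Perfect competition: P = MC = 51, so 192 − 0.5Q = 51 and Q = 282.
Cournot with 2 identical firms: the symmetric best-response condition is 192 − 1.5q = 51. Each firm produces q = 94, total output Q = 188, price P = 98.
DWL is the triangle between Q = 188 and Q = 282: ½·(282 − 188)·(98 − 51) = 2209.

DWL = 2209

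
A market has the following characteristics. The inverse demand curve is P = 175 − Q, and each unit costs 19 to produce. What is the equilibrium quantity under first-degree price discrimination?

With perfect price discrimination, output is the efficient level Q = 156 (where demand meets MC), but every buyer pays their willingness to pay: CS = 0 and PS = total surplus.

Q = 156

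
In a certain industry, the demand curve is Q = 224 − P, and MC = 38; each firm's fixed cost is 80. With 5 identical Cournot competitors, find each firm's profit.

Inverting demand: P = 224 − Q.
Cournot with 5 identical firms: the symmetric best-response condition is 224 − 6q = 38. Each firm produces q = 31, total output Q = 155, price P = 69.
Each firm's profit = (69 − 38)·31 − 80 = 881.

π_i = 881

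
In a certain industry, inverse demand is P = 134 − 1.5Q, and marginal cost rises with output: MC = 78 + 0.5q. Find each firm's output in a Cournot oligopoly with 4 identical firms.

q_i = 7

In a 4-firm Cournot equilibrium, symmetry and the first-order condition give q = (134 − 78)/(8) = 7. So Q = 28 and P = 92.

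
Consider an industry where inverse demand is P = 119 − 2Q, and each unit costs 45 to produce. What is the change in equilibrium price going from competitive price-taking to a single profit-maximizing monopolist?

P rises by 37

Under competition P = MC = 45, so Q = (119 − 45)/2 = 37.
A monopolist chooses Q where MR = MC. MR = 119 − 4Q; setting this equal to 45 gives Q = 18.5 and P = 82.
Change in equilibrium price: 82 − 45 = 37.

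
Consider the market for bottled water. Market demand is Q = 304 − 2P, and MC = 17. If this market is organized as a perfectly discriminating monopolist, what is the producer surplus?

PS = 18225

Inverting demand: P = 152 − 0.5Q.
Under first-degree price discrimination the firm charges each unit its demand price and produces up to where P = MC, i.e. Q = 270. Consumer surplus is zero; producer surplus equals total surplus.
PS = ½·(152 − 17)·270 = 18225.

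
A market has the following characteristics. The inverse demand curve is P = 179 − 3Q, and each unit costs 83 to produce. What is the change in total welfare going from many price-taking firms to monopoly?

TS falls by 384

Perfect competition: P = MC = 83, so 179 − 3Q = 83 and Q = 32.
CS = ½·(179 − 83)·32 = 1536; PS = (83 − 83)·32 = 0; TS = 1536.
The monopolist equates marginal revenue to marginal cost: 179 − 6Q = 83, so Q = 16. From demand, P = 131.
CS = ½·(179 − 131)·16 = 384; PS = (131 − 83)·16 = 768; TS = 1152.
Change in total welfare: 1152 − 1536 = −384.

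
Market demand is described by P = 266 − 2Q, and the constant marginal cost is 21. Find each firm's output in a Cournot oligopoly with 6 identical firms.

With 6 symmetric Cournot firms, each firm's FOC gives 266 − 14q = 21, so q = 17.5, Q = 6·17.5 = 105, and P = 56.

q_i = 17.5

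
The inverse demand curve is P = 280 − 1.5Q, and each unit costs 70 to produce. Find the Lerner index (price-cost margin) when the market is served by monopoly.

A monopolist chooses Q where MR = MC. MR = 280 − 3Q; setting this equal to 70 gives Q = 70 and P = 175.
Lerner index = (P − MC)/P = (175 − 70)/175 = 0.6.

Lerner index = 0.6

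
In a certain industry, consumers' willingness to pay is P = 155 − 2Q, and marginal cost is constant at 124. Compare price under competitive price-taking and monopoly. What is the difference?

Under competition P = MC = 124, so Q = (155 − 124)/2 = 15.5.
A monopolist chooses Q where MR = MC. MR = 155 − 4Q; setting this equal to 124 gives Q = 7.75 and P = 139.5.
Change in price: 139.5 − 124 = 15.5.

Price rises by 15.5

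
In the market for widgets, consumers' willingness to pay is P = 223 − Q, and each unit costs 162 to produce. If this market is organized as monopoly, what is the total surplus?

TS = 1395.375

The monopolist equates marginal revenue to marginal cost: 223 − 2Q = 162, so Q = 30.5. From demand, P = 192.5.
CS = ½·(223 − 192.5)·30.5 = 465.125; PS = (192.5 − 162)·30.5 = 930.25; TS = 1395.375.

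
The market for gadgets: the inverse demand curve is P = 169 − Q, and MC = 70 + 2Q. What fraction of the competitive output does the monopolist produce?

The monopolist equates marginal revenue to marginal cost: 169 − 2Q = 70 + 2Q, so Q = 24.75. From demand, P = 144.25.
Under competition P = MC: 169 − Q = 70 + 2Q ⇒ Q = 33, P = 136.
Ratio Q_m/Q_c = 24.75/33 = 0.75.

Q_m/Q_c = 0.75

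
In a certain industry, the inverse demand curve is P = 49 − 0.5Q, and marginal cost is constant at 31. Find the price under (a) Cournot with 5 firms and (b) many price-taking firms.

Cournot: P = 34; Competition: P = 31

With 5 symmetric Cournot firms, each firm's FOC gives 49 − 3q = 31, so q = 6, Q = 5·6 = 30, and P = 34.
Perfect competition: P = MC = 31, so 49 − 0.5Q = 31 and Q = 36.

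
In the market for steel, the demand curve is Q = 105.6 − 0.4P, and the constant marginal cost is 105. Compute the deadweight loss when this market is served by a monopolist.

DWL = 1264.05

Inverting demand: P = 264 − 2.5Q.
Perfect competition: P = MC = 105, so 264 − 2.5Q = 105 and Q = 63.6.
The monopolist equates marginal revenue to marginal cost: 264 − 5Q = 105, so Q = 31.8. From demand, P = 184.5.
DWL is the triangle between Q = 31.8 and Q = 63.6: ½·(63.6 − 31.8)·(184.5 − 105) = 1264.05.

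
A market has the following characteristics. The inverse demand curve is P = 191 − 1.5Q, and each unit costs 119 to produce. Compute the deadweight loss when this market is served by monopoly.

DWL = 432

Under competition P = MC = 119, so Q = (191 − 119)/1.5 = 48.
Monopoly sets MR = MC: 191 − 3Q = 119 ⇒ Q = 24, P = 191 − 1.5·24 = 155.
DWL is the triangle between Q = 24 and Q = 48: ½·(48 − 24)·(155 − 119) = 432.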